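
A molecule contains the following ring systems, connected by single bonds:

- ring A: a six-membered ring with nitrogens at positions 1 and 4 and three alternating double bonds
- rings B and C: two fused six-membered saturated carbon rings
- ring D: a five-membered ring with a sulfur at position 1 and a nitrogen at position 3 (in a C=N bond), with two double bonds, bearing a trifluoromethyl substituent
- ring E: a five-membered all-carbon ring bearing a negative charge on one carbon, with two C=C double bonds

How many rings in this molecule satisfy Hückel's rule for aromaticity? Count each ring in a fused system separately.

Ring A is fully conjugated (every ring atom contributes a p orbital); 3 ring double bonds give 6 π electrons. That satisfies 4n+2 with n=1, so ring A is aromatic (pyrazine).
Ring B has only sp³ atoms, so it is not fully conjugated — not aromatic (cyclohexane ring).
Ring C has only sp³ atoms, so it is not fully conjugated — not aromatic (cyclohexane ring).
Ring D has a continuous p-orbital overlap around the ring; 2 ring double bonds (4 π electrons) plus a heteroatom lone pair (2) give 6 π electrons. Since 6 = 4n+2 (n=1), ring D is aromatic (thiazole).
Ring E is planar and fully conjugated; 2 ring double bonds (4 π electrons) plus the carbanion lone pair (2) give 6 π electrons. Since 6 = 4n+2 (n=1), ring E is aromatic (cyclopentadienyl anion).
Aromatic: A, D, E. Total: 3.

3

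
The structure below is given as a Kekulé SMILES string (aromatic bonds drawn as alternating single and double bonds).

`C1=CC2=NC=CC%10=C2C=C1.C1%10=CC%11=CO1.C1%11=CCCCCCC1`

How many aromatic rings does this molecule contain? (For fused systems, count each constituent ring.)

The SMILES encodes two fused six-membered rings, each with three alternating double bonds; one ring is all carbon and the other has one ring nitrogen; a five-membered ring of four carbons and one oxygen, with two C=C double bonds; an eight-membered carbon ring with one C=C double bond.
The fused 6/6-membered bicyclic (with one nitrogen) is a single π system with 10 sp² atoms and 10 π electrons from ring double bonds. 10 = 4(2)+2, so the system is aromatic and both rings count as aromatic (quinoline).
The 5-membered ring with one oxygen has a continuous p-orbital overlap around the ring; 2 ring double bonds (4 π electrons) plus a heteroatom lone pair (2) give 6 π electrons. 6 = 4(1)+2, so it is aromatic (furan).
The 8-membered ring has six sp³ carbons, so it is not fully conjugated — not aromatic (cyclooctene).
3 of the 4 rings are aromatic. Total: 3.

3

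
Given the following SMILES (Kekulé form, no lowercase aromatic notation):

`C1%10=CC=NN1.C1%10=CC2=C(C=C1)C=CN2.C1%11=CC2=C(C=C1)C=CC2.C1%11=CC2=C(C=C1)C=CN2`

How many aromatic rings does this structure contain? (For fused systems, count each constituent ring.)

6

The SMILES encodes a five-membered ring with two adjacent nitrogens (one bearing H, one in a double bond) and two double bonds; a six-membered carbon ring with three alternating C=C double bonds, fused to a five-membered ring containing one N–H nitrogen and two C=C double bonds; a six-membered carbon ring with three alternating C=C double bonds, fused to a five-membered carbon ring containing one C=C double bond and one sp³ carbon; a six-membered carbon ring with three alternating C=C double bonds, fused to a five-membered ring containing one N–H nitrogen and two C=C double bonds.
The 5-membered ring with two adjacent nitrogens (one N–H, one =N–) is fully conjugated (every ring atom contributes a p orbital); 2 ring double bonds (4 π electrons) plus a heteroatom lone pair (2) give 6 π electrons. 6 = 4(1)+2, so it is aromatic (pyrazole).
The fused 6/5-membered bicyclic (with one N–H) is a single π system with 9 sp² atoms and 10 π electrons from ring double bonds plus a heteroatom lone pair. 10 = 4(2)+2, so the system is aromatic and both rings count as aromatic (indole).
The 6-membered ring is planar and fully conjugated; 3 ring double bonds give 6 π electrons. That satisfies 4n+2 with n=1, so it is aromatic (benzene ring).
The 5-membered ring has one sp³ carbon, so it is not fully conjugated — not aromatic (cyclopentene ring).
The fused 6/5-membered bicyclic (with one N–H) is a single π system with 9 sp² atoms and 10 π electrons from ring double bonds plus a heteroatom lone pair. 10 = 4(2)+2, so the system is aromatic and both rings count as aromatic (indole).
6 of the 7 rings are aromatic. Total: 6.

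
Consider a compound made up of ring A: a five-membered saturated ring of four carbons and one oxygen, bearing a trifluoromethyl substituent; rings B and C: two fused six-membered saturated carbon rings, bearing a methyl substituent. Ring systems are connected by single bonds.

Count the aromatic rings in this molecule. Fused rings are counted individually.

0

Ring A has only sp³ atoms, so it is not fully conjugated — not aromatic (tetrahydrofuran).
Ring B has only sp³ atoms, so it is not fully conjugated — not aromatic (cyclohexane ring).
Ring C has only sp³ atoms, so it is not fully conjugated — not aromatic (cyclohexane ring).
No ring is aromatic. Total: 0.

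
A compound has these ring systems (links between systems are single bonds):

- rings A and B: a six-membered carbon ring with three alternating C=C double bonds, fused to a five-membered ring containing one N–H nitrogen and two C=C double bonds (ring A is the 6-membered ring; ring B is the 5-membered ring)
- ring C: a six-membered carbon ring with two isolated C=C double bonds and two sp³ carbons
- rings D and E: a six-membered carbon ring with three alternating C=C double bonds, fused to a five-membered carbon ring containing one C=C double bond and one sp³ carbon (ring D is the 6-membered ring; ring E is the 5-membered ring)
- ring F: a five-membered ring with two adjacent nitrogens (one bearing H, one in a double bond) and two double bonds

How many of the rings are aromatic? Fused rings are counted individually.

4

Rings A and B form a fused bicyclic system (with one N–H) with 9 sp² atoms and 10 π electrons from ring double bonds plus a heteroatom lone pair. 10 = 4(2)+2, so the system is aromatic and both rings count as aromatic (indole).
Ring C has two sp³ carbons, so it is not fully conjugated — not aromatic (1,4-cyclohexadiene).
Ring D has a continuous p-orbital overlap around the ring; 3 ring double bonds give 6 π electrons. Since 6 = 4n+2 (n=1), ring D is aromatic (benzene ring).
Ring E has one sp³ carbon, so it is not fully conjugated — not aromatic (cyclopentene ring).
Ring F is planar and fully conjugated; 2 ring double bonds (4 π electrons) plus a heteroatom lone pair (2) give 6 π electrons. 6 = 4(1)+2, so ring F is aromatic (pyrazole).
Aromatic: A, B, D, F. Total: 4.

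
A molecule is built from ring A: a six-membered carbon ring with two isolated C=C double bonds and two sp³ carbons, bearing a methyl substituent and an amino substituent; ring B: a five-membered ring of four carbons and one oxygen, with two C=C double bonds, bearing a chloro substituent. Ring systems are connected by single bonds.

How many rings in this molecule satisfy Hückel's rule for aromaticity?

Ring A has two sp³ carbons, so it is not fully conjugated — not aromatic (1,4-cyclohexadiene).
Ring B has a continuous p-orbital overlap around the ring; 2 ring double bonds (4 π electrons) plus a heteroatom lone pair (2) give 6 π electrons. 6 = 4(1)+2, so ring B is aromatic (furan).
Aromatic: B. Total: 1.

1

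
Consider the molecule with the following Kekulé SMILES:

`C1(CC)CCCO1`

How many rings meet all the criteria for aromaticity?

The SMILES encodes a five-membered saturated ring of four carbons and one oxygen.
The 5-membered ring with one oxygen has only sp³ atoms, so it is not fully conjugated — not aromatic (tetrahydrofuran).

0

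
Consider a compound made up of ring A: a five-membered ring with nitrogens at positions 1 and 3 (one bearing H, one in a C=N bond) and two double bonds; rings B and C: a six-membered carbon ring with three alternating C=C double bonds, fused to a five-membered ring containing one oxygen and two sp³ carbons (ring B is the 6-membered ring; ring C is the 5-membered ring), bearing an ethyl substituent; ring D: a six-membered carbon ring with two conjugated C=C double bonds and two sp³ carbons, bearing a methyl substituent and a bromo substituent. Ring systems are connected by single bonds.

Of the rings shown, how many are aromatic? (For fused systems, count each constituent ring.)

2

Ring A is fully conjugated (every ring atom contributes a p orbital); 2 ring double bonds (4 π electrons) plus a heteroatom lone pair (2) give 6 π electrons. 6 = 4(1)+2, so ring A is aromatic (imidazole).
Ring B is fully conjugated (every ring atom contributes a p orbital); 3 ring double bonds give 6 π electrons. That satisfies 4n+2 with n=1, so ring B is aromatic (benzene ring).
Ring C has two sp³ carbons, so it is not fully conjugated — not aromatic (oxolane ring).
Ring D has two sp³ carbons, so it is not fully conjugated — not aromatic (1,3-cyclohexadiene).
Aromatic: A, B. Total: 2.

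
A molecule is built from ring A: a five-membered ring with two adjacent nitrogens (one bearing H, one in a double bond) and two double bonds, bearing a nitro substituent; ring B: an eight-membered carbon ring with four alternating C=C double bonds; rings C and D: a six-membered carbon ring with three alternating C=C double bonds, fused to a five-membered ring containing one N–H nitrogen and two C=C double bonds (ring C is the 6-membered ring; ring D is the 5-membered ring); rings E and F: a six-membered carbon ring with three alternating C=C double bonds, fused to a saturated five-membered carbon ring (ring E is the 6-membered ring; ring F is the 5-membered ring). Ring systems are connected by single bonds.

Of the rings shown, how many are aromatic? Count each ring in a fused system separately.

Ring A is planar and fully conjugated; 2 ring double bonds (4 π electrons) plus a heteroatom lone pair (2) give 6 π electrons. Since 6 = 4n+2 (n=1), ring A is aromatic (pyrazole).
Ring B has only sp² ring atoms; a planar conformation would have a fully conjugated π system of 8 electrons. But 8 = 4(2), which is 4n not 4n+2, so ring B is not aromatic (cyclooctatetraene) — cyclooctatetraene distorts into a non-planar tub to avoid antiaromaticity.
Rings C and D form a fused bicyclic system (with one N–H) with 9 sp² atoms and 10 π electrons from ring double bonds plus a heteroatom lone pair. 10 = 4(2)+2, so the system is aromatic and both rings count as aromatic (indole).
Ring E is fully conjugated (every ring atom contributes a p orbital); 3 ring double bonds give 6 π electrons. That satisfies 4n+2 with n=1, so ring E is aromatic (benzene ring).
Ring F has three sp³ carbons, so it is not fully conjugated — not aromatic (cyclopentane ring).
Aromatic: A, C, D, E. Total: 4.

4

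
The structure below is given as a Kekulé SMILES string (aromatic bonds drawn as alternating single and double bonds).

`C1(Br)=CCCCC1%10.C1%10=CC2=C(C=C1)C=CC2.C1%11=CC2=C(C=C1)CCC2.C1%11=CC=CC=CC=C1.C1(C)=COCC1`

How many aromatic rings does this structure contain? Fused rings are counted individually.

2

The SMILES encodes a six-membered carbon ring with one C=C double bond; a six-membered carbon ring with three alternating C=C double bonds, fused to a five-membered carbon ring containing one C=C double bond and one sp³ carbon; a six-membered carbon ring with three alternating C=C double bonds, fused to a saturated five-membered carbon ring; an eight-membered carbon ring with four alternating C=C double bonds; a five-membered ring of four carbons and one oxygen, with one C=C double bond and two sp³ carbons.
The 6-membered ring has four sp³ carbons, so it is not fully conjugated — not aromatic (cyclohexene).
The second 6-membered ring is fully conjugated (every ring atom contributes a p orbital); 3 ring double bonds give 6 π electrons. 6 = 4(1)+2, so it is aromatic (benzene ring).
The 5-membered ring has one sp³ carbon, so it is not fully conjugated — not aromatic (cyclopentene ring).
The third 6-membered ring is fully conjugated (every ring atom contributes a p orbital); 3 ring double bonds give 6 π electrons. 6 = 4(1)+2, so it is aromatic (benzene ring).
The second 5-membered ring has three sp³ carbons, so it is not fully conjugated — not aromatic (cyclopentane ring).
The 8-membered ring has only sp² ring atoms; a planar conformation would have a fully conjugated π system of 8 electrons. But 8 = 4(2), which is 4n not 4n+2, so it is not aromatic (cyclooctatetraene) — cyclooctatetraene distorts into a non-planar tub to avoid antiaromaticity.
The 5-membered ring with one oxygen has two sp³ carbons, so it is not fully conjugated — not aromatic (2,3-dihydrofuran).
2 of the 7 rings are aromatic. Total: 2.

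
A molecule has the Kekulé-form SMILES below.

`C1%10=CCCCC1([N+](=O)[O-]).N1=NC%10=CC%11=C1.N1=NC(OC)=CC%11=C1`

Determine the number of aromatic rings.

The SMILES encodes a six-membered carbon ring with one C=C double bond; a six-membered ring with two adjacent nitrogens and three alternating double bonds; a six-membered ring with two adjacent nitrogens and three alternating double bonds.
The 6-membered ring has four sp³ carbons, so it is not fully conjugated — not aromatic (cyclohexene).
The 6-membered ring with two nitrogens (1,2) has a continuous p-orbital overlap around the ring; 3 ring double bonds give 6 π electrons. Since 6 = 4n+2 (n=1), it is aromatic (pyridazine).
The second 6-membered ring with two nitrogens (1,2) has a continuous p-orbital overlap around the ring; 3 ring double bonds give 6 π electrons. Since 6 = 4n+2 (n=1), it is aromatic (pyridazine).
2 of the 3 rings are aromatic. Total: 2.

2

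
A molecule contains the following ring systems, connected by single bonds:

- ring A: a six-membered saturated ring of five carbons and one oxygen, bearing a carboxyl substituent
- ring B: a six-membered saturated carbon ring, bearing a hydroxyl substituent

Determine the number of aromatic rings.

Ring A has only sp³ atoms, so it is not fully conjugated — not aromatic (tetrahydropyran).
Ring B has only sp³ atoms, so it is not fully conjugated — not aromatic (cyclohexane).
No ring is aromatic. Total: 0.

0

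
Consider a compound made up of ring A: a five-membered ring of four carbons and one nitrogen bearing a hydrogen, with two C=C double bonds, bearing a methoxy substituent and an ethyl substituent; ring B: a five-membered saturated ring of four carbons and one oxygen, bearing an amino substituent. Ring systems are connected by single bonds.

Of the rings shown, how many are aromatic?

1

Ring A is fully conjugated (every ring atom contributes a p orbital); 2 ring double bonds (4 π electrons) plus a heteroatom lone pair (2) give 6 π electrons. 6 = 4(1)+2, so ring A is aromatic (pyrrole).
Ring B has only sp³ atoms, so it is not fully conjugated — not aromatic (tetrahydrofuran).
Aromatic: A. Total: 1.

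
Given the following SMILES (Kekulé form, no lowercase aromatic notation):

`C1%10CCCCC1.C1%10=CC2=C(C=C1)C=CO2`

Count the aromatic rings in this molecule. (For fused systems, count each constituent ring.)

The SMILES encodes a six-membered saturated carbon ring; a six-membered carbon ring with three alternating C=C double bonds, fused to a five-membered ring containing one oxygen and two C=C double bonds.
The 6-membered ring has only sp³ atoms, so it is not fully conjugated — not aromatic (cyclohexane).
The fused 6/5-membered bicyclic (with one oxygen) is a single π system with 9 sp² atoms and 10 π electrons from ring double bonds plus a heteroatom lone pair. 10 = 4(2)+2, so the system is aromatic and both rings count as aromatic (benzofuran).
2 of the 3 rings are aromatic. Total: 2.

2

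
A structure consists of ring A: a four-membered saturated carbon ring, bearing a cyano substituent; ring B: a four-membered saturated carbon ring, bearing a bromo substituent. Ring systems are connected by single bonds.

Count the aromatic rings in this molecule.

0

Ring A has only sp³ atoms, so it is not fully conjugated — not aromatic (cyclobutane).
Ring B has only sp³ atoms, so it is not fully conjugated — not aromatic (cyclobutane).
No ring is aromatic. Total: 0.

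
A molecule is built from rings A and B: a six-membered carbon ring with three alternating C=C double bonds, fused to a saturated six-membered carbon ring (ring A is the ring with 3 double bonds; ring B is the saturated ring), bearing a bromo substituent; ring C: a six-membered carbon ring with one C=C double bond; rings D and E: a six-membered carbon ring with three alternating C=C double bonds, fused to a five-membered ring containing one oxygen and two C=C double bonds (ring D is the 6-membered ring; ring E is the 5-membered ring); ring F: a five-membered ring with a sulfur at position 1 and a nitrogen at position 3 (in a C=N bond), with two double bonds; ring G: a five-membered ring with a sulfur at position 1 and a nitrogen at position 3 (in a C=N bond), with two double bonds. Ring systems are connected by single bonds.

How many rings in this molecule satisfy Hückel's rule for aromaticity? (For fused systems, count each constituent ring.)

Ring A has a continuous p-orbital overlap around the ring; 3 ring double bonds give 6 π electrons. That satisfies 4n+2 with n=1, so ring A is aromatic (benzene ring).
Ring B has four sp³ carbons, so it is not fully conjugated — not aromatic (cyclohexane ring).
Ring C has four sp³ carbons, so it is not fully conjugated — not aromatic (cyclohexene).
Rings D and E form a fused bicyclic system (with one oxygen) with 9 sp² atoms and 10 π electrons from ring double bonds plus a heteroatom lone pair. 10 = 4(2)+2, so the system is aromatic and both rings count as aromatic (benzofuran).
Ring F has a continuous p-orbital overlap around the ring; 2 ring double bonds (4 π electrons) plus a heteroatom lone pair (2) give 6 π electrons. 6 = 4(1)+2, so ring F is aromatic (thiazole).
Ring G is fully conjugated (every ring atom contributes a p orbital); 2 ring double bonds (4 π electrons) plus a heteroatom lone pair (2) give 6 π electrons. Since 6 = 4n+2 (n=1), ring G is aromatic (thiazole).
Aromatic: A, D, E, F, G. Total: 5.

5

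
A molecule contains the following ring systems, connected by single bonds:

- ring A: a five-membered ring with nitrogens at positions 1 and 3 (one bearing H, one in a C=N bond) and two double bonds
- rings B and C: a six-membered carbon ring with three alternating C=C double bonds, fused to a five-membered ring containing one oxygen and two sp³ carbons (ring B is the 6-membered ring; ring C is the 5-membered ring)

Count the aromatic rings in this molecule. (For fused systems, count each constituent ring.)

Ring A is fully conjugated (every ring atom contributes a p orbital); 2 ring double bonds (4 π electrons) plus a heteroatom lone pair (2) give 6 π electrons. 6 = 4(1)+2, so ring A is aromatic (imidazole).
Ring B is fully conjugated (every ring atom contributes a p orbital); 3 ring double bonds give 6 π electrons. 6 = 4(1)+2, so ring B is aromatic (benzene ring).
Ring C has two sp³ carbons, so it is not fully conjugated — not aromatic (oxolane ring).
Aromatic: A, B. Total: 2.

2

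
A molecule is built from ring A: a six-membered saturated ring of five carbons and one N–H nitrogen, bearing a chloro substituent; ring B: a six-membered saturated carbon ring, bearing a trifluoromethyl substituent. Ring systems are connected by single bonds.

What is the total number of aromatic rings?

0

Ring A has only sp³ atoms, so it is not fully conjugated — not aromatic (piperidine).
Ring B has only sp³ atoms, so it is not fully conjugated — not aromatic (cyclohexane).
No ring is aromatic. Total: 0.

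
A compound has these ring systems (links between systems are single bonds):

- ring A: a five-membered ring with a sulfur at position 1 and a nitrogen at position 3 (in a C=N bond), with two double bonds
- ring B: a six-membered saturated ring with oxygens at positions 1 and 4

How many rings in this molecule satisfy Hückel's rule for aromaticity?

Ring A has a continuous p-orbital overlap around the ring; 2 ring double bonds (4 π electrons) plus a heteroatom lone pair (2) give 6 π electrons. 6 = 4(1)+2, so ring A is aromatic (thiazole).
Ring B has only sp³ atoms, so it is not fully conjugated — not aromatic (1,4-dioxane).
Aromatic: A. Total: 1.

1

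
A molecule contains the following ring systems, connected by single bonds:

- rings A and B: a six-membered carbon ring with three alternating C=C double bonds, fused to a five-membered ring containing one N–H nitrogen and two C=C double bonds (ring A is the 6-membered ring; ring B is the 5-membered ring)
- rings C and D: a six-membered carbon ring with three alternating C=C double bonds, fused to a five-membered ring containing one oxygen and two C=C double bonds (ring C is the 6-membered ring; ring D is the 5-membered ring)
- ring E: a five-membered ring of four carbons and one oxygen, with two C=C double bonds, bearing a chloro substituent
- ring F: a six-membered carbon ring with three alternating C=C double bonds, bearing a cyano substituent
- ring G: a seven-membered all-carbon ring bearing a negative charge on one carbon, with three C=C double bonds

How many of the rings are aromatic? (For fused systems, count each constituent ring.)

6

Rings A and B form a fused bicyclic system (with one N–H) with 9 sp² atoms and 10 π electrons from ring double bonds plus a heteroatom lone pair. 10 = 4(2)+2, so the system is aromatic and both rings count as aromatic (indole).
Rings C and D form a fused bicyclic system (with one oxygen) with 9 sp² atoms and 10 π electrons from ring double bonds plus a heteroatom lone pair. 10 = 4(2)+2, so the system is aromatic and both rings count as aromatic (benzofuran).
Ring E has a continuous p-orbital overlap around the ring; 2 ring double bonds (4 π electrons) plus a heteroatom lone pair (2) give 6 π electrons. 6 = 4(1)+2, so ring E is aromatic (furan).
Ring F has a continuous p-orbital overlap around the ring; 3 ring double bonds give 6 π electrons. 6 = 4(1)+2, so ring F is aromatic (benzene).
Ring G has only sp² ring atoms; a planar conformation would have a fully conjugated π system of 8 electrons. But 8 = 4(2), which is 4n not 4n+2, so ring G is not aromatic (cycloheptatrienyl anion).
Aromatic: A, B, C, D, E, F. Total: 6.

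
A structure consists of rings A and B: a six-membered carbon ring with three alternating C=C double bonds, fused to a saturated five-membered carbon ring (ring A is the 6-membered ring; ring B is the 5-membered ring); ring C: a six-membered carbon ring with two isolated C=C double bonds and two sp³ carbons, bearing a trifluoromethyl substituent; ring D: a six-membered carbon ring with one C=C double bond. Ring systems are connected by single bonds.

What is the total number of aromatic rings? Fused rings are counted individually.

Ring A is fully conjugated (every ring atom contributes a p orbital); 3 ring double bonds give 6 π electrons. 6 = 4(1)+2, so ring A is aromatic (benzene ring).
Ring B has three sp³ carbons, so it is not fully conjugated — not aromatic (cyclopentane ring).
Ring C has two sp³ carbons, so it is not fully conjugated — not aromatic (1,4-cyclohexadiene).
Ring D has four sp³ carbons, so it is not fully conjugated — not aromatic (cyclohexene).
Aromatic: A. Total: 1.

1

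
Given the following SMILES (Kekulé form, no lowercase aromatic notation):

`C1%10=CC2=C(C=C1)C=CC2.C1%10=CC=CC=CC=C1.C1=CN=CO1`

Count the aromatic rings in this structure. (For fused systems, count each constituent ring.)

2

The SMILES encodes a six-membered carbon ring with three alternating C=C double bonds, fused to a five-membered carbon ring containing one C=C double bond and one sp³ carbon; an eight-membered carbon ring with four alternating C=C double bonds; a five-membered ring with an oxygen at position 1 and a nitrogen at position 3 (in a C=N bond), with two double bonds.
The 6-membered ring has a continuous p-orbital overlap around the ring; 3 ring double bonds give 6 π electrons. Since 6 = 4n+2 (n=1), it is aromatic (benzene ring).
The 5-membered ring has one sp³ carbon, so it is not fully conjugated — not aromatic (cyclopentene ring).
The 8-membered ring has only sp² ring atoms; a planar conformation would have a fully conjugated π system of 8 electrons. But 8 = 4(2), which is 4n not 4n+2, so it is not aromatic (cyclooctatetraene) — cyclooctatetraene distorts into a non-planar tub to avoid antiaromaticity.
The 5-membered ring with one oxygen and one =N– is planar and fully conjugated; 2 ring double bonds (4 π electrons) plus a heteroatom lone pair (2) give 6 π electrons. 6 = 4(1)+2, so it is aromatic (oxazole).
2 of the 4 rings are aromatic. Total: 2.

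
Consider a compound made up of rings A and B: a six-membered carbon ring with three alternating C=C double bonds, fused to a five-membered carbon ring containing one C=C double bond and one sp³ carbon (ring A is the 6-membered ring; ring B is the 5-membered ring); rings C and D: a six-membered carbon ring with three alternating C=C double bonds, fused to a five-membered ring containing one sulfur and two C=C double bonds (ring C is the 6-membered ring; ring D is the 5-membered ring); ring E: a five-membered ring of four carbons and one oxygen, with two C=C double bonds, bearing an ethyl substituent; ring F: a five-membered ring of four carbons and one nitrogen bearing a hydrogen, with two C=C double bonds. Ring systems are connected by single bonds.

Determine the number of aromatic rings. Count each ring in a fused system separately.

Ring A is planar and fully conjugated; 3 ring double bonds give 6 π electrons. 6 = 4(1)+2, so ring A is aromatic (benzene ring).
Ring B has one sp³ carbon, so it is not fully conjugated — not aromatic (cyclopentene ring).
Rings C and D form a fused bicyclic system (with one sulfur) with 9 sp² atoms and 10 π electrons from ring double bonds plus a heteroatom lone pair. 10 = 4(2)+2, so the system is aromatic and both rings count as aromatic (benzothiophene).
Ring E has a continuous p-orbital overlap around the ring; 2 ring double bonds (4 π electrons) plus a heteroatom lone pair (2) give 6 π electrons. 6 = 4(1)+2, so ring E is aromatic (furan).
Ring F is planar and fully conjugated; 2 ring double bonds (4 π electrons) plus a heteroatom lone pair (2) give 6 π electrons. Since 6 = 4n+2 (n=1), ring F is aromatic (pyrrole).
Aromatic: A, C, D, E, F. Total: 5.

5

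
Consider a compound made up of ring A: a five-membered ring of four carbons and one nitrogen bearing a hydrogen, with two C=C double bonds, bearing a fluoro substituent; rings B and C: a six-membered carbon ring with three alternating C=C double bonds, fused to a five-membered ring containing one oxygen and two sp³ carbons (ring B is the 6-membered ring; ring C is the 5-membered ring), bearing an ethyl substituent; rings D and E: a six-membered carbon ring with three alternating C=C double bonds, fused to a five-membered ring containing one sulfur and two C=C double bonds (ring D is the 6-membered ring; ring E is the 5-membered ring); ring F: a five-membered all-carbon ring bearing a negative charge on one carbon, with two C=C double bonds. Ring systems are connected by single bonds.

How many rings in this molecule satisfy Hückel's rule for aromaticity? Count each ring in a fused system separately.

5

Ring A is fully conjugated (every ring atom contributes a p orbital); 2 ring double bonds (4 π electrons) plus a heteroatom lone pair (2) give 6 π electrons. Since 6 = 4n+2 (n=1), ring A is aromatic (pyrrole).
Ring B is fully conjugated (every ring atom contributes a p orbital); 3 ring double bonds give 6 π electrons. Since 6 = 4n+2 (n=1), ring B is aromatic (benzene ring).
Ring C has two sp³ carbons, so it is not fully conjugated — not aromatic (oxolane ring).
Rings D and E form a fused bicyclic system (with one sulfur) with 9 sp² atoms and 10 π electrons from ring double bonds plus a heteroatom lone pair. 10 = 4(2)+2, so the system is aromatic and both rings count as aromatic (benzothiophene).
Ring F is fully conjugated (every ring atom contributes a p orbital); 2 ring double bonds (4 π electrons) plus the carbanion lone pair (2) give 6 π electrons. 6 = 4(1)+2, so ring F is aromatic (cyclopentadienyl anion).
Aromatic: A, B, D, E, F. Total: 5.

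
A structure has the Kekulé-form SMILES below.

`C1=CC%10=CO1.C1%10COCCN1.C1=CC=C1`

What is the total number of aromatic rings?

1

The SMILES encodes a five-membered ring of four carbons and one oxygen, with two C=C double bonds; a six-membered saturated ring with an oxygen and an N–H nitrogen at positions 1 and 4; a four-membered carbon ring with two alternating C=C double bonds.
The 5-membered ring with one oxygen is fully conjugated (every ring atom contributes a p orbital); 2 ring double bonds (4 π electrons) plus a heteroatom lone pair (2) give 6 π electrons. Since 6 = 4n+2 (n=1), it is aromatic (furan).
The 6-membered ring with one oxygen and one N–H (1,4) has only sp³ atoms, so it is not fully conjugated — not aromatic (morpholine).
The 4-membered ring has only sp² ring atoms; a planar conformation would have a fully conjugated π system of 4 electrons. But 4 = 4(1), which is 4n not 4n+2, so it is not aromatic (cyclobutadiene) — cyclobutadiene is antiaromatic and distorts to a rectangle.
1 of the 3 rings is aromatic. Total: 1.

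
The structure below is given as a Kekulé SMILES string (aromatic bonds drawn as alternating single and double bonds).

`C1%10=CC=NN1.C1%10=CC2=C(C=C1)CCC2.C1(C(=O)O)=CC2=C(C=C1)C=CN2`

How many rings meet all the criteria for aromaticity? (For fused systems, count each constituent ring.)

4

The SMILES encodes a five-membered ring with two adjacent nitrogens (one bearing H, one in a double bond) and two double bonds; a six-membered carbon ring with three alternating C=C double bonds, fused to a saturated five-membered carbon ring; a six-membered carbon ring with three alternating C=C double bonds, fused to a five-membered ring containing one N–H nitrogen and two C=C double bonds.
The 5-membered ring with two adjacent nitrogens (one N–H, one =N–) is planar and fully conjugated; 2 ring double bonds (4 π electrons) plus a heteroatom lone pair (2) give 6 π electrons. 6 = 4(1)+2, so it is aromatic (pyrazole).
The 6-membered ring is planar and fully conjugated; 3 ring double bonds give 6 π electrons. Since 6 = 4n+2 (n=1), it is aromatic (benzene ring).
The 5-membered ring has three sp³ carbons, so it is not fully conjugated — not aromatic (cyclopentane ring).
The fused 6/5-membered bicyclic (with one N–H) is a single π system with 9 sp² atoms and 10 π electrons from ring double bonds plus a heteroatom lone pair. 10 = 4(2)+2, so the system is aromatic and both rings count as aromatic (indole).
4 of the 5 rings are aromatic. Total: 4.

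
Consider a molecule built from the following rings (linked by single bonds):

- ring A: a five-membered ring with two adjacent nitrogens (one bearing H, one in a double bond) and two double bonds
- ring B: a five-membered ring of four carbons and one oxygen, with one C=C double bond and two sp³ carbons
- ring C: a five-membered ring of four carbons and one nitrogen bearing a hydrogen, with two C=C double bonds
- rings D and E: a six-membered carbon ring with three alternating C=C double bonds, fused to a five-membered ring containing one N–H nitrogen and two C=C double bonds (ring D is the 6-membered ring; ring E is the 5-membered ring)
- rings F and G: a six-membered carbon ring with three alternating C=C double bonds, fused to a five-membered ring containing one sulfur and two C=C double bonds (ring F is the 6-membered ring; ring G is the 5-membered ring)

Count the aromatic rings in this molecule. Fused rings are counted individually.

6

Ring A has a continuous p-orbital overlap around the ring; 2 ring double bonds (4 π electrons) plus a heteroatom lone pair (2) give 6 π electrons. Since 6 = 4n+2 (n=1), ring A is aromatic (pyrazole).
Ring B has two sp³ carbons, so it is not fully conjugated — not aromatic (2,3-dihydrofuran).
Ring C is fully conjugated (every ring atom contributes a p orbital); 2 ring double bonds (4 π electrons) plus a heteroatom lone pair (2) give 6 π electrons. Since 6 = 4n+2 (n=1), ring C is aromatic (pyrrole).
Rings D and E form a fused bicyclic system (with one N–H) with 9 sp² atoms and 10 π electrons from ring double bonds plus a heteroatom lone pair. 10 = 4(2)+2, so the system is aromatic and both rings count as aromatic (indole).
Rings F and G form a fused bicyclic system (with one sulfur) with 9 sp² atoms and 10 π electrons from ring double bonds plus a heteroatom lone pair. 10 = 4(2)+2, so the system is aromatic and both rings count as aromatic (benzothiophene).
Aromatic: A, C, D, E, F, G. Total: 6.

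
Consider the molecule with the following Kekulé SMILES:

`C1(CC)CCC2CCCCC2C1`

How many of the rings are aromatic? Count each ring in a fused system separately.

The SMILES encodes two fused six-membered saturated carbon rings.
The 6-membered ring has only sp³ atoms, so it is not fully conjugated — not aromatic (cyclohexane ring).
The second 6-membered ring has only sp³ atoms, so it is not fully conjugated — not aromatic (cyclohexane ring).
None of the rings are aromatic. Total: 0.

0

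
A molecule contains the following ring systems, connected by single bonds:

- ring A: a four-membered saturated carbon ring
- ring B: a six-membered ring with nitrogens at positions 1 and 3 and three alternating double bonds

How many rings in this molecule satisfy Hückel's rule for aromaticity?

Ring A has only sp³ atoms, so it is not fully conjugated — not aromatic (cyclobutane).
Ring B has a continuous p-orbital overlap around the ring; 3 ring double bonds give 6 π electrons. 6 = 4(1)+2, so ring B is aromatic (pyrimidine).
Aromatic: B. Total: 1.

1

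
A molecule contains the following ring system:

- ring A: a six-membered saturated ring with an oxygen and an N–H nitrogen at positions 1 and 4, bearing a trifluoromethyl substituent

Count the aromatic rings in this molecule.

0

Ring A has only sp³ atoms, so it is not fully conjugated — not aromatic (morpholine).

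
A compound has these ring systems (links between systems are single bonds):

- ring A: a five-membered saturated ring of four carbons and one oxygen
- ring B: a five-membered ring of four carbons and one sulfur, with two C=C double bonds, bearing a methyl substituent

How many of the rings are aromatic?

Ring A has only sp³ atoms, so it is not fully conjugated — not aromatic (tetrahydrofuran).
Ring B is planar and fully conjugated; 2 ring double bonds (4 π electrons) plus a heteroatom lone pair (2) give 6 π electrons. Since 6 = 4n+2 (n=1), ring B is aromatic (thiophene).
Aromatic: B. Total: 1.

1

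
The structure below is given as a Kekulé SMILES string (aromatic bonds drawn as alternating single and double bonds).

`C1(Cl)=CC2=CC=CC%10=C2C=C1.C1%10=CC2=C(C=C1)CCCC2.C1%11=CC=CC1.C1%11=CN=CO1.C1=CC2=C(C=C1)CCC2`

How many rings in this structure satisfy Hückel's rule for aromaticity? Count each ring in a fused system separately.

5

The SMILES encodes two fused six-membered carbon rings, each with three alternating C=C double bonds; a six-membered carbon ring with three alternating C=C double bonds, fused to a saturated six-membered carbon ring; a five-membered carbon ring with two conjugated C=C double bonds and one sp³ carbon; a five-membered ring with an oxygen at position 1 and a nitrogen at position 3 (in a C=N bond), with two double bonds; a six-membered carbon ring with three alternating C=C double bonds, fused to a saturated five-membered carbon ring.
The fused 6/6-membered bicyclic is a single π system with 10 sp² atoms and 10 π electrons from ring double bonds. 10 = 4(2)+2, so the system is aromatic and both rings count as aromatic (naphthalene).
The 6-membered ring is fully conjugated (every ring atom contributes a p orbital); 3 ring double bonds give 6 π electrons. That satisfies 4n+2 with n=1, so it is aromatic (benzene ring).
The second 6-membered ring has four sp³ carbons, so it is not fully conjugated — not aromatic (cyclohexane ring).
The 5-membered ring has one sp³ carbon, so it is not fully conjugated — not aromatic (cyclopentadiene).
The 5-membered ring with one oxygen and one =N– has a continuous p-orbital overlap around the ring; 2 ring double bonds (4 π electrons) plus a heteroatom lone pair (2) give 6 π electrons. That satisfies 4n+2 with n=1, so it is aromatic (oxazole).
The third 6-membered ring is fully conjugated (every ring atom contributes a p orbital); 3 ring double bonds give 6 π electrons. Since 6 = 4n+2 (n=1), it is aromatic (benzene ring).
The second 5-membered ring has three sp³ carbons, so it is not fully conjugated — not aromatic (cyclopentane ring).
5 of the 8 rings are aromatic. Total: 5.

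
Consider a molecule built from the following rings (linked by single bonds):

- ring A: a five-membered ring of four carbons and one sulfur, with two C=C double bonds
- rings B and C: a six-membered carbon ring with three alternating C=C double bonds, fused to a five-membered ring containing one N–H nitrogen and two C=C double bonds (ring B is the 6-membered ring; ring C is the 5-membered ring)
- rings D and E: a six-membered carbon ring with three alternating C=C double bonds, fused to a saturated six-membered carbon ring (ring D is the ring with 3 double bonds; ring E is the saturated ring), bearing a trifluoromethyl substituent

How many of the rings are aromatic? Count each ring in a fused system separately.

Ring A has a continuous p-orbital overlap around the ring; 2 ring double bonds (4 π electrons) plus a heteroatom lone pair (2) give 6 π electrons. Since 6 = 4n+2 (n=1), ring A is aromatic (thiophene).
Rings B and C form a fused bicyclic system (with one N–H) with 9 sp² atoms and 10 π electrons from ring double bonds plus a heteroatom lone pair. 10 = 4(2)+2, so the system is aromatic and both rings count as aromatic (indole).
Ring D has a continuous p-orbital overlap around the ring; 3 ring double bonds give 6 π electrons. 6 = 4(1)+2, so ring D is aromatic (benzene ring).
Ring E has four sp³ carbons, so it is not fully conjugated — not aromatic (cyclohexane ring).
Aromatic: A, B, C, D. Total: 4.

4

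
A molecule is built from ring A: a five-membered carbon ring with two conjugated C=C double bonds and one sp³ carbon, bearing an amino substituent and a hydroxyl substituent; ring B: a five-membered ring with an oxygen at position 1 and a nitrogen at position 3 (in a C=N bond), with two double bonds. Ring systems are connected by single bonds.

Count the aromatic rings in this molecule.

Ring A has one sp³ carbon, so it is not fully conjugated — not aromatic (cyclopentadiene).
Ring B is planar and fully conjugated; 2 ring double bonds (4 π electrons) plus a heteroatom lone pair (2) give 6 π electrons. Since 6 = 4n+2 (n=1), ring B is aromatic (oxazole).
Aromatic: B. Total: 1.

1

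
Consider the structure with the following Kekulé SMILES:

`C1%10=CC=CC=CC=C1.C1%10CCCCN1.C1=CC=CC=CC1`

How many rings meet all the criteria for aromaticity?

0

The SMILES encodes an eight-membered carbon ring with four alternating C=C double bonds; a six-membered saturated ring of five carbons and one N–H nitrogen; a seven-membered carbon ring with three C=C double bonds and one sp³ carbon.
The 8-membered ring has only sp² ring atoms; a planar conformation would have a fully conjugated π system of 8 electrons. But 8 = 4(2), which is 4n not 4n+2, so it is not aromatic (cyclooctatetraene) — cyclooctatetraene distorts into a non-planar tub to avoid antiaromaticity.
The 6-membered ring with one N–H has only sp³ atoms, so it is not fully conjugated — not aromatic (piperidine).
The 7-membered ring has one sp³ carbon, so it is not fully conjugated — not aromatic (cycloheptatriene).
None of the rings are aromatic. Total: 0.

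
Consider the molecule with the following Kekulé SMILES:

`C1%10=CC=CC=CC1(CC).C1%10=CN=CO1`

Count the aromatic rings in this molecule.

1

The SMILES encodes a seven-membered carbon ring with three C=C double bonds and one sp³ carbon; a five-membered ring with an oxygen at position 1 and a nitrogen at position 3 (in a C=N bond), with two double bonds.
The 7-membered ring has one sp³ carbon, so it is not fully conjugated — not aromatic (cycloheptatriene).
The 5-membered ring with one oxygen and one =N– is planar and fully conjugated; 2 ring double bonds (4 π electrons) plus a heteroatom lone pair (2) give 6 π electrons. That satisfies 4n+2 with n=1, so it is aromatic (oxazole).
1 of the 2 rings is aromatic. Total: 1.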